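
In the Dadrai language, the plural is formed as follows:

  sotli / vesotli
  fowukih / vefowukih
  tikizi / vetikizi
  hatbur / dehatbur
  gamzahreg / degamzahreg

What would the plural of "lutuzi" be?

sotli and hatbur both have 2 vowels yet inflect differently (vesotli, dehatbur), so the number of vowels is not what conditions the rule; the final letter is.
"lutuzi" ends in -i. The stems ending in -i (sotli → vesotli, tikizi → vetikizi) add the prefix ve-.
So lutuzi → velutuzi.

velutuzi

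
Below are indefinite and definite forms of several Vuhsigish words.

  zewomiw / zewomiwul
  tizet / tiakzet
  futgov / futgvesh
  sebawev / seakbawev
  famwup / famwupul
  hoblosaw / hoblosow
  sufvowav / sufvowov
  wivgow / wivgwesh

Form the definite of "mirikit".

mirikitul

sebawev and sufvowav both end in -v yet inflect differently (seakbawev, sufvowov), so the final letter is not what conditions the rule; the last vowel is.
"mirikit" has last vowel 'i'. The one such stem in the data (zewomiw → zewomiwul) adds -ul, so the same rule applies.
So mirikit → mirikitul.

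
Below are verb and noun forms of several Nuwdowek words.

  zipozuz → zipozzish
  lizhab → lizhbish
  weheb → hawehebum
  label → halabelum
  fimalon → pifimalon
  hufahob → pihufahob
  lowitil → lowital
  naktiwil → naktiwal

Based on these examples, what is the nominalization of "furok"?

pifurok

lizhab and weheb both end in -b yet inflect differently (lizhbish, hawehebum), so the final letter is not what conditions the rule; the last vowel is.
"furok" has last vowel 'o'. The stems whose last vowel is 'o' (fimalon → pifimalon, hufahob → pihufahob) add the prefix pi-.
So furok → pifurok.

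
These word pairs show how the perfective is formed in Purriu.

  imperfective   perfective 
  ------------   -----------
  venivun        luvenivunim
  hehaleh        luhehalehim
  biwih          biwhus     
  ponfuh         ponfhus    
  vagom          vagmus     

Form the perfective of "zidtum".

zidtmus

hehaleh and biwih both end in -h yet inflect differently (luhehalehim, biwhus), so the final letter is not what conditions the rule; the number of vowels is.
"zidtum" has 2 vowels. The stems with 2 vowels (biwih → biwhus, ponfuh → ponfhus, vagom → vagmus) delete the last vowel and add -us.
So zidtum → zidtmus.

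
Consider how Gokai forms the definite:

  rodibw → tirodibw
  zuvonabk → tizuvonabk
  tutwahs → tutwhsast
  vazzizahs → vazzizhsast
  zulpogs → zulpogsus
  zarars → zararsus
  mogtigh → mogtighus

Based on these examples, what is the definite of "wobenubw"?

tiwobenubw

tutwahs and zulpogs both end in -s yet inflect differently (tutwhsast, zulpogsus), so the final letter is not what conditions the rule; the second-to-last letter is.
"wobenubw" has second-to-last letter 'b'. The stems whose second-to-last letter is 'b' (rodibw → tirodibw, zuvonabk → tizuvonabk) add the prefix ti-.
So wobenubw → tiwobenubw.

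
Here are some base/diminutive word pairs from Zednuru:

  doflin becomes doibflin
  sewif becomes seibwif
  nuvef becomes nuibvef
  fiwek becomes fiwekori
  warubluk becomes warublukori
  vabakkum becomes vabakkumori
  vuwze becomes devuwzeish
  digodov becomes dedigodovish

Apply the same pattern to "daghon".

nuvef and fiwek both have last vowel 'e' yet inflect differently (nuibvef, fiwekori), so the last vowel is not what conditions the rule; the final letter is.
"daghon" ends in -n. The one such stem in the data (doflin → doibflin) inserts -ib- after the first vowel (as do sewif, nuvef), so the same rule applies.
The other patterns: stems ending in -k or -m add -ori; stems ending in -e or -v add de- … -ish around the stem.
So daghon → daibghon.

daibghon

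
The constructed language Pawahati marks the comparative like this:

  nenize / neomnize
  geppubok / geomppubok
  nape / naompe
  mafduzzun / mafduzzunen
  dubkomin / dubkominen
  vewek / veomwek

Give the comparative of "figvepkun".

figvepkunen

mafduzzun and geppubok both have 3 vowels yet inflect differently (mafduzzunen, geomppubok), so the number of vowels is not what conditions the rule; the final letter is.
"figvepkun" ends in -n. The stems ending in -n (mafduzzun → mafduzzunen, dubkomin → dubkominen) add -en.
The other pattern: stems ending in -e or -k insert -om- after the first vowel.
So figvepkun → figvepkunen.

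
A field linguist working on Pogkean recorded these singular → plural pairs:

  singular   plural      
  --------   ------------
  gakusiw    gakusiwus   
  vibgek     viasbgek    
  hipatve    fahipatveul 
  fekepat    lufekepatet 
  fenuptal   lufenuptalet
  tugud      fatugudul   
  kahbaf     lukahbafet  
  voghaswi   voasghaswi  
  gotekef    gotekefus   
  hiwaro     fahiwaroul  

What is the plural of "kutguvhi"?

lukutguvhiet

"kutguvhi" begins with k-. The one such stem in the data (kahbaf → lukahbafet) adds lu- … -et around the stem, so the same rule applies.
The other patterns: stems beginning with h- or t- add fa- … -ul around the stem; stems beginning with g- add -us; stems beginning with v- insert -as- after the first vowel.
So kutguvhi → lukutguvhiet.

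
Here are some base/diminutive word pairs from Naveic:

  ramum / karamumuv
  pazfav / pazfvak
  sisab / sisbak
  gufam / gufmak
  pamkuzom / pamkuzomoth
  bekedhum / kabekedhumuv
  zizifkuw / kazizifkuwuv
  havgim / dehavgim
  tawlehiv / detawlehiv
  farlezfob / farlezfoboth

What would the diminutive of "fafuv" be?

pamkuzom and havgim both end in -m yet inflect differently (pamkuzomoth, dehavgim), so the final letter is not what conditions the rule; the last vowel is.
"fafuv" has last vowel 'u'. The stems whose last vowel is 'u' (zizifkuw → kazizifkuwuv, bekedhum → kabekedhumuv, ramum → karamumuv) add ka- … -uv around the stem.
The other patterns: stems whose last vowel is 'o' add -oth; stems whose last vowel is 'i' add the prefix de-; stems whose last vowel is 'a' delete the last vowel and add -ak.
So fafuv → kafafuvuv.

kafafuvuv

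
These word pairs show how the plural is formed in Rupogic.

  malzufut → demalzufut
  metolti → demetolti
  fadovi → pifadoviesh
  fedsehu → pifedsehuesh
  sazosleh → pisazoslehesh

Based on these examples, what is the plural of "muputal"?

demuputal

metolti and fadovi both end in -i yet inflect differently (demetolti, pifadoviesh), so the final letter is not what conditions the rule; the first letter is.
"muputal" begins with m-. The stems beginning with m- (malzufut → demalzufut, metolti → demetolti) add the prefix de-.
The other pattern: stems beginning with f- or s- add pi- … -esh around the stem.
So muputal → demuputal.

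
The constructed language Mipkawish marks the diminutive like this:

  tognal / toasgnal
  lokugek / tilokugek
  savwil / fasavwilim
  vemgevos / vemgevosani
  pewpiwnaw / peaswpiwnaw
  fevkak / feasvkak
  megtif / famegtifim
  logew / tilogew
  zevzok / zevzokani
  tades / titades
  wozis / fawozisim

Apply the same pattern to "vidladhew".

tividladhew

"vidladhew" has last vowel 'e'. The stems whose last vowel is 'e' (lokugek → tilokugek, logew → tilogew, tades → titades) add the prefix ti-.
So vidladhew → tividladhew.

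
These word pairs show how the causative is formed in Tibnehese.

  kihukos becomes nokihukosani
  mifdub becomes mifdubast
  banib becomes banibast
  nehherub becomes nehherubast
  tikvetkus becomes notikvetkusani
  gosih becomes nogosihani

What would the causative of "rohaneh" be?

norohanehani

mifdub and tikvetkus both have last vowel 'u' yet inflect differently (mifdubast, notikvetkusani), so the last vowel is not what conditions the rule; the final letter is.
"rohaneh" ends in -h. The one such stem in the data (gosih → nogosihani) adds no- … -ani around the stem, so the same rule applies.
So rohaneh → norohanehani.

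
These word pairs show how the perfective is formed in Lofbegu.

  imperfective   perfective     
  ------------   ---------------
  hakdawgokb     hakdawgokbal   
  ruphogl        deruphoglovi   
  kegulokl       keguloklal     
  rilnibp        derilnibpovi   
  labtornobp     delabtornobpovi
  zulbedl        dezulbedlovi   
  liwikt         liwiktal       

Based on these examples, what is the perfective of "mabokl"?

maboklal

"mabokl" has second-to-last letter 'k'. The stems whose second-to-last letter is 'k' (hakdawgokb → hakdawgokbal, kegulokl → keguloklal, liwikt → liwiktal) add -al.
The other pattern: stems whose second-to-last letter is 'b', 'd' or 'g' add de- … -ovi around the stem.
So mabokl → maboklal.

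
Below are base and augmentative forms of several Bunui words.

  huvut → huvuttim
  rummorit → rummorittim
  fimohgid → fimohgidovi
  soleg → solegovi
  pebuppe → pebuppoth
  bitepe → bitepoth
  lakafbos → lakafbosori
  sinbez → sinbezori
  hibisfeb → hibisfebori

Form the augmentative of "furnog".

furnogovi

rummorit and fimohgid both have last vowel 'i' yet inflect differently (rummorittim, fimohgidovi), so the last vowel is not what conditions the rule; the final letter is.
"furnog" ends in -g. The one such stem in the data (soleg → solegovi) adds -ovi, so the same rule applies.
The other patterns: stems ending in -t double the final consonant and add -im; stems ending in -e drop the final letter and add -oth; stems ending in -b, -s or -z add -ori.
So furnog → furnogovi.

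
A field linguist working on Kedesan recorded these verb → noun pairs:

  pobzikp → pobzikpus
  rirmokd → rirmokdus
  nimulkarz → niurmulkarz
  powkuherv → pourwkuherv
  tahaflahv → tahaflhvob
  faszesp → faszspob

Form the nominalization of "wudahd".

powkuherv and tahaflahv both end in -v yet inflect differently (pourwkuherv, tahaflhvob), so the final letter is not what conditions the rule; the second-to-last letter is.
"wudahd" has second-to-last letter 'h'. The one such stem in the data (tahaflahv → tahaflhvob) deletes the last vowel and adds -ob (as does faszesp), so the same rule applies.
So wudahd → wudhdob.

wudhdob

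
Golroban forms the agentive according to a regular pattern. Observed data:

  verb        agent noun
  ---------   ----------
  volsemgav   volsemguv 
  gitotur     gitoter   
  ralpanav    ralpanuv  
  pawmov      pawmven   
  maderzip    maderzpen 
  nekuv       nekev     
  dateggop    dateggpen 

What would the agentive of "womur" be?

volsemgav and nekuv both end in -v yet inflect differently (volsemguv, nekev), so the final letter is not what conditions the rule; the last vowel is.
"womur" has last vowel 'u'. The stems whose last vowel is 'u' (gitotur → gitoter, nekuv → nekev) change the last vowel to 'e'.
The other patterns: stems whose last vowel is 'a' change the last vowel to 'u'; stems whose last vowel is 'i' or 'o' delete the last vowel and add -en.
So womur → womer.

womer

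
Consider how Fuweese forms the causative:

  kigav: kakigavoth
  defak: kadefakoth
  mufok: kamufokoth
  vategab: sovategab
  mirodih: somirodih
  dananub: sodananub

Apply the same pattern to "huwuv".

kahuwuvoth

"huwuv" ends in -v. The one such stem in the data (kigav → kakigavoth) adds ka- … -oth around the stem, so the same rule applies.
The other pattern: stems ending in -b or -h add the prefix so-.
So huwuv → kahuwuvoth.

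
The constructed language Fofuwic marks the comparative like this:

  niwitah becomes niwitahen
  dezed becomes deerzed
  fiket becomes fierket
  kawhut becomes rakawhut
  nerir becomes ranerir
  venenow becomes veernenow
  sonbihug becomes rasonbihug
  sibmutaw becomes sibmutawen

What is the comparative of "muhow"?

muerhow

venenow and sibmutaw both end in -w yet inflect differently (veernenow, sibmutawen), so the final letter is not what conditions the rule; the last vowel is.
"muhow" has last vowel 'o'. The one such stem in the data (venenow → veernenow) inserts -er- after the first vowel (as do dezed, fiket), so the same rule applies.
So muhow → muerhow.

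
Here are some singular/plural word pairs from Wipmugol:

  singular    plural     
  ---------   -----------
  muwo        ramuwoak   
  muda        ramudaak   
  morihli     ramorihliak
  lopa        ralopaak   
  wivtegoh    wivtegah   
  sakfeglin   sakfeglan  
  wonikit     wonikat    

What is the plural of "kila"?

"kila" ends in a vowel. The stems ending in a vowel (muwo → ramuwoak, muda → ramudaak, morihli → ramorihliak) add ra- … -ak around the stem.
The other pattern: stems ending in a consonant change the last vowel to 'a'.
So kila → rakilaak.

rakilaak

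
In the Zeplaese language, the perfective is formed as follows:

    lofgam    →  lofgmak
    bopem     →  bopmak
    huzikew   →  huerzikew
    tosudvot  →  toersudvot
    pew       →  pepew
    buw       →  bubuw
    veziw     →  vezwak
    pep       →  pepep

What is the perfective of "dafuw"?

dafwak

pew and veziw both end in -w yet inflect differently (pepew, vezwak), so the final letter is not what conditions the rule; the number of vowels is.
"dafuw" has 2 vowels. The stems with 2 vowels (bopem → bopmak, veziw → vezwak, lofgam → lofgmak) delete the last vowel and add -ak.
So dafuw → dafwak.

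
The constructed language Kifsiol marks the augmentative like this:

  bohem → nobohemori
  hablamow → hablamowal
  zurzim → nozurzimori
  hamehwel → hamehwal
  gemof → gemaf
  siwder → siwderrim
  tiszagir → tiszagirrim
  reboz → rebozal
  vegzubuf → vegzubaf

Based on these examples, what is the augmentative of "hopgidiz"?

siwder and hamehwel both have last vowel 'e' yet inflect differently (siwderrim, hamehwal), so the last vowel is not what conditions the rule; the final letter is.
"hopgidiz" ends in -z. The one such stem in the data (reboz → rebozal) adds -al, so the same rule applies.
The other patterns: stems ending in -r double the final consonant and add -im; stems ending in -f or -l change the last vowel to 'a'; stems ending in -m add no- … -ori around the stem.
So hopgidiz → hopgidizal.

hopgidizal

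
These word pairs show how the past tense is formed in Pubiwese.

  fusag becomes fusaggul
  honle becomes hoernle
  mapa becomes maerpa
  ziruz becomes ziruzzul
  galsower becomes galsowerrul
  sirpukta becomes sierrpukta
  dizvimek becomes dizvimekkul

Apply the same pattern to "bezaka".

beerzaka

fusag and sirpukta both have last vowel 'a' yet inflect differently (fusaggul, sierrpukta), so the last vowel is not what conditions the rule; whether the stem ends in a vowel or a consonant is.
"bezaka" ends in a vowel. The stems ending in a vowel (sirpukta → sierrpukta, honle → hoernle, mapa → maerpa) insert -er- after the first vowel.
So bezaka → beerzaka.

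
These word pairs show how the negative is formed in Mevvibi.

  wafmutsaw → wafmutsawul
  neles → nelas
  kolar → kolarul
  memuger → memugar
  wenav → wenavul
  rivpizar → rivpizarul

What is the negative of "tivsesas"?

tivsesasul

rivpizar and memuger both end in -r yet inflect differently (rivpizarul, memugar), so the final letter is not what conditions the rule; the last vowel is.
"tivsesas" has last vowel 'a'. The stems whose last vowel is 'a' (wafmutsaw → wafmutsawul, rivpizar → rivpizarul, kolar → kolarul) add -ul.
So tivsesas → tivsesasul.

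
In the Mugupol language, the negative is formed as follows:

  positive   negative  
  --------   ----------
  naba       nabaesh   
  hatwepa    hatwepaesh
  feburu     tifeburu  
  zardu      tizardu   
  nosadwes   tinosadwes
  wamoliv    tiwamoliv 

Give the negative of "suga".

sugaesh

naba and nosadwes both begin with n- yet inflect differently (nabaesh, tinosadwes), so the first letter is not what conditions the rule; the final letter is.
"suga" ends in -a. The stems ending in -a (naba → nabaesh, hatwepa → hatwepaesh) add -esh.
So suga → sugaesh.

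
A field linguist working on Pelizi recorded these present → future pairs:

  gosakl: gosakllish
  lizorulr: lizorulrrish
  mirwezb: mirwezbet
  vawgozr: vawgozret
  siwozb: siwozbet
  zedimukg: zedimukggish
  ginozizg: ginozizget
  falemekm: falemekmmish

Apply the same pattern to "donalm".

donalmmish

vawgozr and lizorulr both end in -r yet inflect differently (vawgozret, lizorulrrish), so the final letter is not what conditions the rule; the second-to-last letter is.
"donalm" has second-to-last letter 'l'. The one such stem in the data (lizorulr → lizorulrrish) doubles the final consonant and adds -ish (as do falemekm, gosakl), so the same rule applies.
The other pattern: stems whose second-to-last letter is 'z' add -et.
So donalm → donalmmish.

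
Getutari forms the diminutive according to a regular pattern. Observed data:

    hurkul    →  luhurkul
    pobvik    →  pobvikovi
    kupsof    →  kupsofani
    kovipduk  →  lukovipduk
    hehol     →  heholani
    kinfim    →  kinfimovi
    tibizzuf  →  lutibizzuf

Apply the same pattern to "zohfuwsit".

kupsof and tibizzuf both end in -f yet inflect differently (kupsofani, lutibizzuf), so the final letter is not what conditions the rule; the last vowel is.
"zohfuwsit" has last vowel 'i'. The stems whose last vowel is 'i' (kinfim → kinfimovi, pobvik → pobvikovi) add -ovi.
The other patterns: stems whose last vowel is 'o' add -ani; stems whose last vowel is 'u' add the prefix lu-.
So zohfuwsit → zohfuwsitovi.

zohfuwsitovi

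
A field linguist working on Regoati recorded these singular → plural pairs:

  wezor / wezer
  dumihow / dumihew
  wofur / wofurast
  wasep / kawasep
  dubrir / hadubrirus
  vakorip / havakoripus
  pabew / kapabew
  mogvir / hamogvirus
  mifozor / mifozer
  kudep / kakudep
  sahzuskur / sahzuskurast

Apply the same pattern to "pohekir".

hapohekirus

sahzuskur and dubrir both end in -r yet inflect differently (sahzuskurast, hadubrirus), so the final letter is not what conditions the rule; the last vowel is.
"pohekir" has last vowel 'i'. The stems whose last vowel is 'i' (vakorip → havakoripus, dubrir → hadubrirus, mogvir → hamogvirus) add ha- … -us around the stem.
So pohekir → hapohekirus.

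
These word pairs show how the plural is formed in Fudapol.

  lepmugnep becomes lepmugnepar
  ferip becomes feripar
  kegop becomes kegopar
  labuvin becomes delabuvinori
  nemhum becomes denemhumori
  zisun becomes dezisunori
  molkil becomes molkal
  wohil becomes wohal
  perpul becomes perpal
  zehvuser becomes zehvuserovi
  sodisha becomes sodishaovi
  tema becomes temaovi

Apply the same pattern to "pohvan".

depohvanori

ferip and labuvin both have last vowel 'i' yet inflect differently (feripar, delabuvinori), so the last vowel is not what conditions the rule; the final letter is.
"pohvan" ends in -n. The stems ending in -n (labuvin → delabuvinori, zisun → dezisunori) add de- … -ori around the stem.
The other patterns: stems ending in -p add -ar; stems ending in -l change the last vowel to 'a'; stems ending in -a or -r add -ovi.
So pohvan → depohvanori.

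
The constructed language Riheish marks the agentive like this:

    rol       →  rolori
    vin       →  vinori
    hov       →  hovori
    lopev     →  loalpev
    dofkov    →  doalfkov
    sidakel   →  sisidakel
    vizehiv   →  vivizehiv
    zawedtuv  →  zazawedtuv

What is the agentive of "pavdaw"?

paalvdaw

hov and lopev both end in -v yet inflect differently (hovori, loalpev), so the final letter is not what conditions the rule; the number of vowels is.
"pavdaw" has 2 vowels. The stems with 2 vowels (lopev → loalpev, dofkov → doalfkov) insert -al- after the first vowel.
The other patterns: stems with 1 vowel add -ori; stems with 3 vowels repeat the first consonant+vowel as a prefix.
So pavdaw → paalvdaw.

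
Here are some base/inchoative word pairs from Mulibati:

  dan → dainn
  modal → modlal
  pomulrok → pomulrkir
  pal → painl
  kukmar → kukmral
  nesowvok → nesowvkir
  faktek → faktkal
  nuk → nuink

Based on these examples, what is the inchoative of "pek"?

peink

"pek" has 1 vowel. The stems with 1 vowel (nuk → nuink, pal → painl, dan → dainn) insert -in- after the first vowel.
The other patterns: stems with 2 vowels delete the last vowel and add -al; stems with 3 vowels delete the last vowel and add -ir.
So pek → peink.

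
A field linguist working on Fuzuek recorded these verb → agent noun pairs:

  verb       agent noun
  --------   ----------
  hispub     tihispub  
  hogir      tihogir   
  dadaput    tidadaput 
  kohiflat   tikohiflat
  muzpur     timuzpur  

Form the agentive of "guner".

Every pair shown (hispub → tihispub, hogir → tihogir, dadaput → tidadaput, …) follows the same rule: add the prefix ti-.
So guner → tiguner.

tiguner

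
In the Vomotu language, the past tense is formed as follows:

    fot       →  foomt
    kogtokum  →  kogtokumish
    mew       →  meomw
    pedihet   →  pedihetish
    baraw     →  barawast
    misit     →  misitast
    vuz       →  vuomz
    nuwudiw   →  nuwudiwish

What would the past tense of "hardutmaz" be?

hardutmazish

mew and baraw both end in -w yet inflect differently (meomw, barawast), so the final letter is not what conditions the rule; the number of vowels is.
"hardutmaz" has 3 vowels. The stems with 3 vowels (nuwudiw → nuwudiwish, pedihet → pedihetish, kogtokum → kogtokumish) add -ish.
The other patterns: stems with 1 vowel insert -om- after the first vowel; stems with 2 vowels add -ast.
So hardutmaz → hardutmazish.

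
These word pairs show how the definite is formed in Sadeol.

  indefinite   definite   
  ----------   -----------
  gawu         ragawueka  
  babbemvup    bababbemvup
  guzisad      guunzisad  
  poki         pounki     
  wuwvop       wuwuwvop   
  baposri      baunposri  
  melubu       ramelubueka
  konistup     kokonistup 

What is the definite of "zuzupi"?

"zuzupi" ends in -i. The stems ending in -i (baposri → baunposri, poki → pounki) insert -un- after the first vowel.
So zuzupi → zuunzupi.

zuunzupi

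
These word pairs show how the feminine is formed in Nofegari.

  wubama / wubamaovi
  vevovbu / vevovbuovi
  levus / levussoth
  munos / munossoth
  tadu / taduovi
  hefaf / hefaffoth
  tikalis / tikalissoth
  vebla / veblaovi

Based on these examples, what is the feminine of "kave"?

kaveovi

vebla and hefaf both have last vowel 'a' yet inflect differently (veblaovi, hefaffoth), so the last vowel is not what conditions the rule; whether the stem ends in a vowel or a consonant is.
"kave" ends in a vowel. The stems ending in a vowel (vevovbu → vevovbuovi, vebla → veblaovi, tadu → taduovi) add -ovi.
The other pattern: stems ending in a consonant double the final consonant and add -oth.
So kave → kaveovi.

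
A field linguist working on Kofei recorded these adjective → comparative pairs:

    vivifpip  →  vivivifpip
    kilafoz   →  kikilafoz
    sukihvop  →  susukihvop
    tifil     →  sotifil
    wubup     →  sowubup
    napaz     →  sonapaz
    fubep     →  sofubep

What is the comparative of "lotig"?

solotig

vivifpip and wubup both end in -p yet inflect differently (vivivifpip, sowubup), so the final letter is not what conditions the rule; the number of vowels is.
"lotig" has 2 vowels. The stems with 2 vowels (tifil → sotifil, wubup → sowubup, napaz → sonapaz) add the prefix so-.
So lotig → solotig.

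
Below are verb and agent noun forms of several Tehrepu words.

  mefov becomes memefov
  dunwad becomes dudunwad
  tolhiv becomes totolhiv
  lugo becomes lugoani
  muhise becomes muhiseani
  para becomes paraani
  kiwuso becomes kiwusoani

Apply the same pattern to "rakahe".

rakaheani

"rakahe" ends in a vowel. The stems ending in a vowel (lugo → lugoani, muhise → muhiseani, para → paraani) add -ani.
The other pattern: stems ending in a consonant repeat the first consonant+vowel as a prefix.
So rakahe → rakaheani.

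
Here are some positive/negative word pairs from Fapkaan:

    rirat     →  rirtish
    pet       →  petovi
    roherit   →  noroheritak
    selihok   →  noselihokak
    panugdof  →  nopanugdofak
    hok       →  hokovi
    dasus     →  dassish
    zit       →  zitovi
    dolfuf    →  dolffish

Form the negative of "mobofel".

pet and rirat both end in -t yet inflect differently (petovi, rirtish), so the final letter is not what conditions the rule; the number of vowels is.
"mobofel" has 3 vowels. The stems with 3 vowels (roherit → noroheritak, selihok → noselihokak, panugdof → nopanugdofak) add no- … -ak around the stem.
The other patterns: stems with 1 vowel add -ovi; stems with 2 vowels delete the last vowel and add -ish.
So mobofel → nomobofelak.

nomobofelak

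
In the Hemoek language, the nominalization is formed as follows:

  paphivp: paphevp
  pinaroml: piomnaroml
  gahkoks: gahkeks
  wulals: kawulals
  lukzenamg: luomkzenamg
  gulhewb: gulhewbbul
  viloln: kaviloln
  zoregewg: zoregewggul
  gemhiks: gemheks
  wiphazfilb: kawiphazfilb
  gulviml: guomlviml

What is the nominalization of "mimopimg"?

miommopimg

wiphazfilb and gulhewb both end in -b yet inflect differently (kawiphazfilb, gulhewbbul), so the final letter is not what conditions the rule; the second-to-last letter is.
"mimopimg" has second-to-last letter 'm'. The stems whose second-to-last letter is 'm' (gulviml → guomlviml, lukzenamg → luomkzenamg, pinaroml → piomnaroml) insert -om- after the first vowel.
So mimopimg → miommopimg.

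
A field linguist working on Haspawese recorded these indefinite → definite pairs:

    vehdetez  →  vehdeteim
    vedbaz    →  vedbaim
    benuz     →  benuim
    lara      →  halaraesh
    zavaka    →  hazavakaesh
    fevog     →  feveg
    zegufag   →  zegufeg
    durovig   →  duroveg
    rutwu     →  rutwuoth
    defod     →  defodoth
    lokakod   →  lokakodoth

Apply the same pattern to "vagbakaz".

vedbaz and lara both have last vowel 'a' yet inflect differently (vedbaim, halaraesh), so the last vowel is not what conditions the rule; the final letter is.
"vagbakaz" ends in -z. The stems ending in -z (vehdetez → vehdeteim, vedbaz → vedbaim, benuz → benuim) drop the final letter and add -im.
So vagbakaz → vagbakaim.

vagbakaim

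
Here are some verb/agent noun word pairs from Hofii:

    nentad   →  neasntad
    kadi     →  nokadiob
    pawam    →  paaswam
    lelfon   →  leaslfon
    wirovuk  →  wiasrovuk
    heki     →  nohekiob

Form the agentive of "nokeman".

noaskeman

kadi and lelfon both have 2 vowels yet inflect differently (nokadiob, leaslfon), so the number of vowels is not what conditions the rule; whether the stem ends in a vowel or a consonant is.
"nokeman" ends in a consonant. The stems ending in a consonant (lelfon → leaslfon, nentad → neasntad, wirovuk → wiasrovuk) insert -as- after the first vowel.
So nokeman → noaskeman.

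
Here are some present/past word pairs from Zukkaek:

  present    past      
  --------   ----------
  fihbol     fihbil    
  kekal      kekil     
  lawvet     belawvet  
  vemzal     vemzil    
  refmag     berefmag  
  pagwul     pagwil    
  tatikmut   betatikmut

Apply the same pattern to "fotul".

"fotul" ends in -l. The stems ending in -l (vemzal → vemzil, kekal → kekil, pagwul → pagwil) change the last vowel to 'i'.
The other pattern: stems ending in -g or -t add the prefix be-.
So fotul → fotil.

fotil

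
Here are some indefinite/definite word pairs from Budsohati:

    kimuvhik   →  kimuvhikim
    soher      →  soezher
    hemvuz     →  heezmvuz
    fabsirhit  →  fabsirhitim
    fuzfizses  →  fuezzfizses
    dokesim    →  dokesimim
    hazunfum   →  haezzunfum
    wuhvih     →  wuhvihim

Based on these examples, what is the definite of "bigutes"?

dokesim and hazunfum both end in -m yet inflect differently (dokesimim, haezzunfum), so the final letter is not what conditions the rule; the last vowel is.
"bigutes" has last vowel 'e'. The stems whose last vowel is 'e' (fuzfizses → fuezzfizses, soher → soezher) insert -ez- after the first vowel.
So bigutes → biezgutes.

biezgutes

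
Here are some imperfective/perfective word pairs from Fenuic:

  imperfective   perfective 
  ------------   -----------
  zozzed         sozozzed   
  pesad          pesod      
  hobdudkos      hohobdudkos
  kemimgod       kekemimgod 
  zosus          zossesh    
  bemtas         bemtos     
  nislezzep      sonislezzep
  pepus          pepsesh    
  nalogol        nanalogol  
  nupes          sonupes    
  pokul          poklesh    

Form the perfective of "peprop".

zozzed and kemimgod both end in -d yet inflect differently (sozozzed, kekemimgod), so the final letter is not what conditions the rule; the last vowel is.
"peprop" has last vowel 'o'. The stems whose last vowel is 'o' (kemimgod → kekemimgod, hobdudkos → hohobdudkos, nalogol → nanalogol) repeat the first consonant+vowel as a prefix.
The other patterns: stems whose last vowel is 'e' add the prefix so-; stems whose last vowel is 'a' change the last vowel to 'o'; stems whose last vowel is 'u' delete the last vowel and add -esh.
So peprop → pepeprop.

pepeprop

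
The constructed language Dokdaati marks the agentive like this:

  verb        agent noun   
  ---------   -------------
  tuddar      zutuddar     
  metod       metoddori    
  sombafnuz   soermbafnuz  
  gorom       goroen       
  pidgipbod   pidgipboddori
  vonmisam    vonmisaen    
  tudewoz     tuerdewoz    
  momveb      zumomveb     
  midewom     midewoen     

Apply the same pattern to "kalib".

tudewoz and midewom both have last vowel 'o' yet inflect differently (tuerdewoz, midewoen), so the last vowel is not what conditions the rule; the final letter is.
"kalib" ends in -b. The one such stem in the data (momveb → zumomveb) adds the prefix zu-, so the same rule applies.
So kalib → zukalib.

zukalib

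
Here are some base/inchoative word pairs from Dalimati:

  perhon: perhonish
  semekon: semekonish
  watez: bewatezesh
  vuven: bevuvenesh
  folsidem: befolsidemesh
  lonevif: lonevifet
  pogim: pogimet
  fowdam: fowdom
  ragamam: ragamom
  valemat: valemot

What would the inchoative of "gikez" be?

begikezesh

perhon and vuven both end in -n yet inflect differently (perhonish, bevuvenesh), so the final letter is not what conditions the rule; the last vowel is.
"gikez" has last vowel 'e'. The stems whose last vowel is 'e' (watez → bewatezesh, vuven → bevuvenesh, folsidem → befolsidemesh) add be- … -esh around the stem.
So gikez → begikezesh.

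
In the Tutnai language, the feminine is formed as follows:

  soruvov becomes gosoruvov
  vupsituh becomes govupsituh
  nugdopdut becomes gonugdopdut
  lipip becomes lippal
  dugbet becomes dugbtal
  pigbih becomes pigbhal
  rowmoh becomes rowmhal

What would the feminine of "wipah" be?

"wipah" has 2 vowels. The stems with 2 vowels (lipip → lippal, dugbet → dugbtal, pigbih → pigbhal) delete the last vowel and add -al.
The other pattern: stems with 3 vowels add the prefix go-.
So wipah → wiphal.

wiphal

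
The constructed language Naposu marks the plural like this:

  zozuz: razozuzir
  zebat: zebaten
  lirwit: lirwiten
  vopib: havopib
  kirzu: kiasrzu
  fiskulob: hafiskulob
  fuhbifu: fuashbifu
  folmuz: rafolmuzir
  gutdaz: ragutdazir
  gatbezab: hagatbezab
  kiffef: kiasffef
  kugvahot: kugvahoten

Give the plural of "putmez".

gatbezab and gutdaz both have last vowel 'a' yet inflect differently (hagatbezab, ragutdazir), so the last vowel is not what conditions the rule; the final letter is.
"putmez" ends in -z. The stems ending in -z (zozuz → razozuzir, gutdaz → ragutdazir, folmuz → rafolmuzir) add ra- … -ir around the stem.
So putmez → raputmezir.

raputmezir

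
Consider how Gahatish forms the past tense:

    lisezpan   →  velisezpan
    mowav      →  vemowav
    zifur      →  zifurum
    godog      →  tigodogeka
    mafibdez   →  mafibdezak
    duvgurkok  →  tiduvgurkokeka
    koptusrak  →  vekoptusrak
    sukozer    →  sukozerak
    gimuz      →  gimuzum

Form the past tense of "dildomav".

vedildomav

sukozer and zifur both end in -r yet inflect differently (sukozerak, zifurum), so the final letter is not what conditions the rule; the last vowel is.
"dildomav" has last vowel 'a'. The stems whose last vowel is 'a' (koptusrak → vekoptusrak, lisezpan → velisezpan, mowav → vemowav) add the prefix ve-.
The other patterns: stems whose last vowel is 'e' add -ak; stems whose last vowel is 'u' add -um; stems whose last vowel is 'o' add ti- … -eka around the stem.
So dildomav → vedildomav.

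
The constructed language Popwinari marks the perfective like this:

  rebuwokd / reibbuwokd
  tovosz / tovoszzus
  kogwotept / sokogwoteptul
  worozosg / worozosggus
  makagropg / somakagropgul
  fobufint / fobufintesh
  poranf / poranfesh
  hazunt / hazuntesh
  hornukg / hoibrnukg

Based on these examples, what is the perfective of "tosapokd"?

toibsapokd

makagropg and hornukg both end in -g yet inflect differently (somakagropgul, hoibrnukg), so the final letter is not what conditions the rule; the second-to-last letter is.
"tosapokd" has second-to-last letter 'k'. The stems whose second-to-last letter is 'k' (hornukg → hoibrnukg, rebuwokd → reibbuwokd) insert -ib- after the first vowel.
The other patterns: stems whose second-to-last letter is 'p' add so- … -ul around the stem; stems whose second-to-last letter is 'n' add -esh; stems whose second-to-last letter is 's' double the final consonant and add -us.
So tosapokd → toibsapokd.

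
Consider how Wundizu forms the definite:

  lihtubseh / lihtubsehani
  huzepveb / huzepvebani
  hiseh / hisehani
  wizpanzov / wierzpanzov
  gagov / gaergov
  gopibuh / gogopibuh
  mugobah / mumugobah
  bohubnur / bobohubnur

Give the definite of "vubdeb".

vubdebani

"vubdeb" has last vowel 'e'. The stems whose last vowel is 'e' (lihtubseh → lihtubsehani, huzepveb → huzepvebani, hiseh → hisehani) add -ani.
So vubdeb → vubdebani.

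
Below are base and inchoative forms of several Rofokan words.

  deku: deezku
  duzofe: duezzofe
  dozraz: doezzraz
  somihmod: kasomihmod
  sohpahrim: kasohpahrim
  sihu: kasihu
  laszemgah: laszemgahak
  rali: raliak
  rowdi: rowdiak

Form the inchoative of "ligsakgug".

deku and sihu both end in -u yet inflect differently (deezku, kasihu), so the final letter is not what conditions the rule; the first letter is.
"ligsakgug" begins with l-. The one such stem in the data (laszemgah → laszemgahak) adds -ak, so the same rule applies.
So ligsakgug → ligsakgugak.

ligsakgugak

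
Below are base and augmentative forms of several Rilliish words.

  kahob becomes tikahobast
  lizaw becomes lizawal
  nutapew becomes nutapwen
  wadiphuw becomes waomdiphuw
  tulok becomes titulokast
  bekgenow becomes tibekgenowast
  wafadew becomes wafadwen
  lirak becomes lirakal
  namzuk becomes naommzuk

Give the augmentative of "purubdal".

namzuk and lirak both end in -k yet inflect differently (naommzuk, lirakal), so the final letter is not what conditions the rule; the last vowel is.
"purubdal" has last vowel 'a'. The stems whose last vowel is 'a' (lirak → lirakal, lizaw → lizawal) add -al.
The other patterns: stems whose last vowel is 'u' insert -om- after the first vowel; stems whose last vowel is 'e' delete the last vowel and add -en; stems whose last vowel is 'o' add ti- … -ast around the stem.
So purubdal → purubdalal.

purubdalal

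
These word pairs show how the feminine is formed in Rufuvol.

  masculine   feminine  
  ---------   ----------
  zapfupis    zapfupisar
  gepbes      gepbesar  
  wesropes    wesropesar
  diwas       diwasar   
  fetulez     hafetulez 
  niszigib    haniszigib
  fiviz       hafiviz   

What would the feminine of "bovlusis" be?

bovlusisar

gepbes and fetulez both have last vowel 'e' yet inflect differently (gepbesar, hafetulez), so the last vowel is not what conditions the rule; the final letter is.
"bovlusis" ends in -s. The stems ending in -s (zapfupis → zapfupisar, gepbes → gepbesar, wesropes → wesropesar) add -ar.
The other pattern: stems ending in -b or -z add the prefix ha-.
So bovlusis → bovlusisar.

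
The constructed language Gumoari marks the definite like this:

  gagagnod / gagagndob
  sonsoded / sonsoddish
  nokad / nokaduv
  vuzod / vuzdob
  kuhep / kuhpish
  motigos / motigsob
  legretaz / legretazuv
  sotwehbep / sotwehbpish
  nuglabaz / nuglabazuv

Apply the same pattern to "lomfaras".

lomfarasuv

"lomfaras" has last vowel 'a'. The stems whose last vowel is 'a' (nuglabaz → nuglabazuv, legretaz → legretazuv, nokad → nokaduv) add -uv.
So lomfaras → lomfarasuv.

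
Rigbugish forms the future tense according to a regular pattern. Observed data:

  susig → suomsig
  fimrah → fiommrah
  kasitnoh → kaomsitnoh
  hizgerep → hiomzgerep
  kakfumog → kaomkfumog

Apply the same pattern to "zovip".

Every pair shown (susig → suomsig, fimrah → fiommrah, kasitnoh → kaomsitnoh, …) follows the same rule: insert -om- after the first vowel.
So zovip → zoomvip.

zoomvip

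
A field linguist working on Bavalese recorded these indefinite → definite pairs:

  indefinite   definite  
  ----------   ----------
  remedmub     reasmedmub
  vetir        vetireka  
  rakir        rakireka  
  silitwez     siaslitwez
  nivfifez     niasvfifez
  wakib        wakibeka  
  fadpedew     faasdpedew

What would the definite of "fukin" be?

"fukin" has 2 vowels. The stems with 2 vowels (wakib → wakibeka, rakir → rakireka, vetir → vetireka) add -eka.
The other pattern: stems with 3 vowels insert -as- after the first vowel.
So fukin → fukineka.

fukineka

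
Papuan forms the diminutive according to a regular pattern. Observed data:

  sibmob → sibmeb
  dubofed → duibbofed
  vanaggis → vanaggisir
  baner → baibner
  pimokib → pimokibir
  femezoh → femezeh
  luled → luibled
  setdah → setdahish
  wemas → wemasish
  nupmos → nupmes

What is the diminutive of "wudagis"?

"wudagis" has last vowel 'i'. The stems whose last vowel is 'i' (vanaggis → vanaggisir, pimokib → pimokibir) add -ir.
So wudagis → wudagisir.

wudagisir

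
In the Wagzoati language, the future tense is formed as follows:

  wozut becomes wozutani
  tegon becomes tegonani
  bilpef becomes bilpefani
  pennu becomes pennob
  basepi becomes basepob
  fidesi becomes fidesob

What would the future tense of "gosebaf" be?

"gosebaf" ends in a consonant. The stems ending in a consonant (wozut → wozutani, tegon → tegonani, bilpef → bilpefani) add -ani.
The other pattern: stems ending in a vowel drop the final letter and add -ob.
So gosebaf → gosebafani.

gosebafani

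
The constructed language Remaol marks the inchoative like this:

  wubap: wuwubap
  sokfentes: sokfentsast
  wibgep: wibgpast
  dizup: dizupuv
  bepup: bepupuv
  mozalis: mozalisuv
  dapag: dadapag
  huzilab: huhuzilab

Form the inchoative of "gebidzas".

"gebidzas" has last vowel 'a'. The stems whose last vowel is 'a' (wubap → wuwubap, dapag → dadapag, huzilab → huhuzilab) repeat the first consonant+vowel as a prefix.
So gebidzas → gegebidzas.

gegebidzas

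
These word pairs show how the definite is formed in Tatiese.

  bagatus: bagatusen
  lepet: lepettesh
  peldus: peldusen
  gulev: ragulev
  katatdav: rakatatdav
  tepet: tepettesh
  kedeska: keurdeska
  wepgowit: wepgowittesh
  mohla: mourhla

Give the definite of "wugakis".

gulev and tepet both have last vowel 'e' yet inflect differently (ragulev, tepettesh), so the last vowel is not what conditions the rule; the final letter is.
"wugakis" ends in -s. The stems ending in -s (peldus → peldusen, bagatus → bagatusen) add -en.
The other patterns: stems ending in -v add the prefix ra-; stems ending in -t double the final consonant and add -esh; stems ending in -a insert -ur- after the first vowel.
So wugakis → wugakisen.

wugakisen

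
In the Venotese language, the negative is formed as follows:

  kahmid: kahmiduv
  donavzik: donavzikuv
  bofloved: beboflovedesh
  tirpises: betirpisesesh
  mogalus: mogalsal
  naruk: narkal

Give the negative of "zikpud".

zikpdal

"zikpud" has last vowel 'u'. The stems whose last vowel is 'u' (naruk → narkal, mogalus → mogalsal) delete the last vowel and add -al.
So zikpud → zikpdal.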